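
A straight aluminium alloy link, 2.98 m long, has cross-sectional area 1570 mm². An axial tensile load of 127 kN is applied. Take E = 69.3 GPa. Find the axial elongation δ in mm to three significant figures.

3.48 mm

δ_mech = NL/(AE) = 127000·2980/(1570·69300) = 3.478 mm.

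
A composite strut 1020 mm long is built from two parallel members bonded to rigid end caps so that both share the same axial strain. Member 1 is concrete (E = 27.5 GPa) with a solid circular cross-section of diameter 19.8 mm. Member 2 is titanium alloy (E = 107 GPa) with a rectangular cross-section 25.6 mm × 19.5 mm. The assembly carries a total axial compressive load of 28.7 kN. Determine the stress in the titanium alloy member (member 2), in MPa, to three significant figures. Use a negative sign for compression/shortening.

-49.6 MPa

A_1 = 307.9 mm².
A_2 = 499.2 mm².
Equal strain + equilibrium ⇒ each member carries load in proportion to AE: A₁E₁ = 8467000 N, A₂E₂ = 53410000 N, ΣAE = 61880000 N.
σ₂ = P·E₂/ΣAE = -28700·107000/61880000 = -49.63 MPa.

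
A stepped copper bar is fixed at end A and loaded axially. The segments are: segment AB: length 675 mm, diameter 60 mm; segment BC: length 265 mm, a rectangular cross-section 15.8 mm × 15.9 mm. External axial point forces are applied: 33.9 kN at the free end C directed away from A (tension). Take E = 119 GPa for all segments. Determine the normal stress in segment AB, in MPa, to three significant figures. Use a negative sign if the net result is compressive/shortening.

12.0 MPa

Internal axial forces (sectioning from the free end, tension +): N_BC = 33.9 kN, N_AB = 33.9 kN.
A_AB = 2827 mm².
σ_AB = N_AB/A_AB = 33900/2827 = 11.99 MPa.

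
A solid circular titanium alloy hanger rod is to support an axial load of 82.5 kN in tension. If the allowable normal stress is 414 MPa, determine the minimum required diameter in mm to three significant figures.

Required area A ≥ P/σ_allow = 82500/414 = 199.3 mm².
For a solid circular section, d ≥ √(4A/π) = 15.93 mm.

15.9 mm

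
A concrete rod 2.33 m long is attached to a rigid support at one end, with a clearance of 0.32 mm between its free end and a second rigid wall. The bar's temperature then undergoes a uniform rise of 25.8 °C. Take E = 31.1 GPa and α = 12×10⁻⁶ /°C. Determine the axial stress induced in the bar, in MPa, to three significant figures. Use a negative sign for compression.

-5.36 MPa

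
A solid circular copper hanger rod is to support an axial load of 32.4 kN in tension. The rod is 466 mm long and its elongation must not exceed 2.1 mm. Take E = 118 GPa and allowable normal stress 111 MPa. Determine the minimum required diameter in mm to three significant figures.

19.3 mm

Required area A ≥ P/σ_allow = 32400/111 = 291.9 mm².
For a solid circular section, d ≥ √(4A/π) = 19.28 mm.
Elongation limit: A ≥ PL/(Eδ_allow) = 32400·466/(118000·2.1) = 60.93 mm² ⇒ d ≥ 8.808 mm.
The stress limit governs.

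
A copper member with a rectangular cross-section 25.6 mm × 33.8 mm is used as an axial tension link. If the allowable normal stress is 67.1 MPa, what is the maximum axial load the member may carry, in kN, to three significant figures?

A = 865.3 mm².
P_max = σ_allow · A = 67.1 · 865.3 = 58060 N = 58.06 kN.

58.1 kN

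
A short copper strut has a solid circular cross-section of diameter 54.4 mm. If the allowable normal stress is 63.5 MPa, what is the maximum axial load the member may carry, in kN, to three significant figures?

A = 2324 mm².
P_max = σ_allow · A = 63.5 · 2324 = 147600 N = 147.6 kN.

148 kN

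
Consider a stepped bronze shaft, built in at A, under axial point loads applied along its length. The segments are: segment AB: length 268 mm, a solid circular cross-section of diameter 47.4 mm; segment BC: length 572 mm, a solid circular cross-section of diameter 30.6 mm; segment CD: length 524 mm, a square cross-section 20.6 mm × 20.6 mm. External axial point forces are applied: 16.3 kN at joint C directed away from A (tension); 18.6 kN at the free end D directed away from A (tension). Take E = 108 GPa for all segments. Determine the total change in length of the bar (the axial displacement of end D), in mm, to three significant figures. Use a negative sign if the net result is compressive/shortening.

Internal axial forces (sectioning from the free end, tension +): N_CD = 18.6 kN, N_BC = 34.9 kN, N_AB = 34.9 kN.
A_AB = 1765 mm².
A_BC = 735.4 mm².
A_CD = 424.4 mm².
δ_AB = 34900·268/(1765·108000) = 0.04908 mm
δ_BC = 34900·572/(735.4·108000) = 0.2513 mm
δ_CD = 18600·524/(424.4·108000) = 0.2127 mm
δ = Σδ_i = 0.5131 mm.

0.513 mm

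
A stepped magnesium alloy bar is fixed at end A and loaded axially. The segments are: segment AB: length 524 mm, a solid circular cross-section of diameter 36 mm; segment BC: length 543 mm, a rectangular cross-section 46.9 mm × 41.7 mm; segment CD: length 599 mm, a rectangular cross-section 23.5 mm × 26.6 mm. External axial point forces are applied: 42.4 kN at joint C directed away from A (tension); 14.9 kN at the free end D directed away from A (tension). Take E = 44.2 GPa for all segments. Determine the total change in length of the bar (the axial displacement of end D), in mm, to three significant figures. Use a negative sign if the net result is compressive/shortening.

1.35 mm

Internal axial forces (sectioning from the free end, tension +): N_CD = 14.9 kN, N_BC = 57.3 kN, N_AB = 57.3 kN.
A_AB = 1018 mm².
A_BC = 1956 mm².
A_CD = 625.1 mm².
δ_AB = 57300·524/(1018·44200) = 0.6674 mm
δ_BC = 57300·543/(1956·44200) = 0.3599 mm
δ_CD = 14900·599/(625.1·44200) = 0.323 mm
δ = Σδ_i = 1.35 mm.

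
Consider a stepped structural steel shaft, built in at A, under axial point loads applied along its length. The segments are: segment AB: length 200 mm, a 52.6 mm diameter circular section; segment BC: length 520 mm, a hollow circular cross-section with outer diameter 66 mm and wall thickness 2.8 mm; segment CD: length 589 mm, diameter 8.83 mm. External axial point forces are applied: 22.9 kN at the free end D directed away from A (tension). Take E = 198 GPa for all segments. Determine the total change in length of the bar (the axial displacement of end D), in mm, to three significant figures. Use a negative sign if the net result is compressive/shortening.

1.23 mm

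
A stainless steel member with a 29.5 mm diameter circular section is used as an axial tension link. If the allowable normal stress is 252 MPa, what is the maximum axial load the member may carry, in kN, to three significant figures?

172 kN

A = 683.5 mm².
P_max = σ_allow · A = 252 · 683.5 = 172200 N = 172.2 kN.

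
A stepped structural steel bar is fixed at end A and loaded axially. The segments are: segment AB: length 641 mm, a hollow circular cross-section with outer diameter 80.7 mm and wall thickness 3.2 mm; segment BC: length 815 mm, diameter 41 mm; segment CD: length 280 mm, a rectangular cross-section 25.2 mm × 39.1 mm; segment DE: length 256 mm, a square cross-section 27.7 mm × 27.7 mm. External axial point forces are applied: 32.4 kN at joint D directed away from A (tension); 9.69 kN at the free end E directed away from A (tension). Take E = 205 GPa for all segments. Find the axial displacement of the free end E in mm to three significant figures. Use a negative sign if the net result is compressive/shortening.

0.370 mm

Internal axial forces (sectioning from the free end, tension +): N_DE = 9.69 kN, N_CD = 42.09 kN, N_BC = 42.09 kN, N_AB = 42.09 kN.
A_AB = 779.1 mm².
A_BC = 1320 mm².
A_CD = 985.3 mm².
A_DE = 767.3 mm².
δ_AB = 42090·641/(779.1·205000) = 0.1689 mm
δ_BC = 42090·815/(1320·205000) = 0.1267 mm
δ_CD = 42090·280/(985.3·205000) = 0.05835 mm
δ_DE = 9690·256/(767.3·205000) = 0.01577 mm
δ = Σδ_i = 0.3698 mm.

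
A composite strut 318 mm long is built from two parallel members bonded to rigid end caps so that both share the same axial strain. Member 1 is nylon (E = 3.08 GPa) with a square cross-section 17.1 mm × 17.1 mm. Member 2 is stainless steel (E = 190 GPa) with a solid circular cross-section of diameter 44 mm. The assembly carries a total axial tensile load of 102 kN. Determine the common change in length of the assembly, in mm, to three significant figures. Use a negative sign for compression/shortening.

A_1 = 292.4 mm².
A_2 = 1521 mm².
Equal strain + equilibrium ⇒ each member carries load in proportion to AE: A₁E₁ = 900600 N, A₂E₂ = 288900000 N, ΣAE = 289800000 N.
δ = PL/ΣAE = 102000·318/289800000 = 0.1119 mm.

0.112 mm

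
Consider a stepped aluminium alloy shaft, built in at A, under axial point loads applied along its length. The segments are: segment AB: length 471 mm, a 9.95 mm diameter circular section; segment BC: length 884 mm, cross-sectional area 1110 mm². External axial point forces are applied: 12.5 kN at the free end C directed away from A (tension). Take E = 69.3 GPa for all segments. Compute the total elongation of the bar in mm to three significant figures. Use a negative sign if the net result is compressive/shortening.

1.24 mm

Internal axial forces (sectioning from the free end, tension +): N_BC = 12.5 kN, N_AB = 12.5 kN.
A_AB = 77.76 mm².
δ_AB = 12500·471/(77.76·69300) = 1.093 mm
δ_BC = 12500·884/(1110·69300) = 0.1437 mm
δ = Σδ_i = 1.236 mm.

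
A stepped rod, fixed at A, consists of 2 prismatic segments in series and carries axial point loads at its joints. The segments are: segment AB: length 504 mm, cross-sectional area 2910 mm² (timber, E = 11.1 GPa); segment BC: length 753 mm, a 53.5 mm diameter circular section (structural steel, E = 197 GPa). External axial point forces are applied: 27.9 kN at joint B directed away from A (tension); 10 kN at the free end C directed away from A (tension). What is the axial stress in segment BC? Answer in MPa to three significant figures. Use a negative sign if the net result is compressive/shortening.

Internal axial forces (sectioning from the free end, tension +): N_BC = 10 kN, N_AB = 37.9 kN.
A_BC = 2248 mm².
σ_BC = N_BC/A_BC = 10000/2248 = 4.448 MPa.

4.45 MPa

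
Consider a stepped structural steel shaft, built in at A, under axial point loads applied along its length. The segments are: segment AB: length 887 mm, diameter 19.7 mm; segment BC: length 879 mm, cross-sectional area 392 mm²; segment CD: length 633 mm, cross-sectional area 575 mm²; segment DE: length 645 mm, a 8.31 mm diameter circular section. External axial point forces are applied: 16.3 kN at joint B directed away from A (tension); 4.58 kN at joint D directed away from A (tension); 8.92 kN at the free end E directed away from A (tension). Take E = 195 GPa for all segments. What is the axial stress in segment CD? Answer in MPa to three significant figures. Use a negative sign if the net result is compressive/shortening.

23.5 MPa

Internal axial forces (sectioning from the free end, tension +): N_DE = 8.92 kN, N_CD = 13.5 kN, N_BC = 13.5 kN, N_AB = 29.8 kN.
σ_CD = N_CD/A_CD = 13500/575 = 23.48 MPa.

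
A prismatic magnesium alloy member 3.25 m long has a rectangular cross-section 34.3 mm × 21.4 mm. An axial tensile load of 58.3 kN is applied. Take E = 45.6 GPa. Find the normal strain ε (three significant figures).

A = 734 mm².
σ = N/A = 79.43 MPa; ε = σ/E = 79.43/45600 = 1.742e-03.

0.00174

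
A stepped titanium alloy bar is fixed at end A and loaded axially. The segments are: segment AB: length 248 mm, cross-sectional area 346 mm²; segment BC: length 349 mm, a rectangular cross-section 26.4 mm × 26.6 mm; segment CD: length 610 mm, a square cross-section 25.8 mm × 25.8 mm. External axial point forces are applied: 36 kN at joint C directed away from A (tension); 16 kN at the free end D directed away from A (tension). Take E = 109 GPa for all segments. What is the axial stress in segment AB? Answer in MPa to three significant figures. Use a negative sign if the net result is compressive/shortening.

150 MPa

Internal axial forces (sectioning from the free end, tension +): N_CD = 16 kN, N_BC = 52 kN, N_AB = 52 kN.
σ_AB = N_AB/A_AB = 52000/346 = 150.3 MPa.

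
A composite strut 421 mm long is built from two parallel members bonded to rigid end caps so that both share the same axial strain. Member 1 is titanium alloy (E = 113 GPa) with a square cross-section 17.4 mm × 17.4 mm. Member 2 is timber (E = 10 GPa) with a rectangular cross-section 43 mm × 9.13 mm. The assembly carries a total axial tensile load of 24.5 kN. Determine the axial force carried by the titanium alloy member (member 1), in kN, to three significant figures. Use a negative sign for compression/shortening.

22.0 kN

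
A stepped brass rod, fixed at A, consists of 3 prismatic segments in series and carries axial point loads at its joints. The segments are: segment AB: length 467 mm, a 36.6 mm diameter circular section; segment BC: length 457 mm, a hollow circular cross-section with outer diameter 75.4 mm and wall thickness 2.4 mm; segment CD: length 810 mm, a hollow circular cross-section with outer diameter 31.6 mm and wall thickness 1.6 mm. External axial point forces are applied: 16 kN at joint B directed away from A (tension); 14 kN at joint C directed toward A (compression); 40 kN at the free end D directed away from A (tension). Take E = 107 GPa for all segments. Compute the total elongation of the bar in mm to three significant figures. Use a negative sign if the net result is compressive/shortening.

2.38 mm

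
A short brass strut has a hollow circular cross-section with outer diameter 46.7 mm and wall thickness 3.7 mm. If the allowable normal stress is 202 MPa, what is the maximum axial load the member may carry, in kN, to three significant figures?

101 kN

A = 499.8 mm².
P_max = σ_allow · A = 202 · 499.8 = 101000 N = 101 kN.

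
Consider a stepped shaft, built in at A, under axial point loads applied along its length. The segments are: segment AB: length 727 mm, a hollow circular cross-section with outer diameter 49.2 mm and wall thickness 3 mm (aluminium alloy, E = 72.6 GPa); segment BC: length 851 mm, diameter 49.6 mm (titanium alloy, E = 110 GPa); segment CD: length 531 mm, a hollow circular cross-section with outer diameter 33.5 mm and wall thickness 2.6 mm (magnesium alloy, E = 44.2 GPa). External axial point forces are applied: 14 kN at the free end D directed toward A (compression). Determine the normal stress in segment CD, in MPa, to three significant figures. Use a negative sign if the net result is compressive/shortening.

Internal axial forces (sectioning from the free end, tension +): N_CD = -14 kN, N_BC = -14 kN, N_AB = -14 kN.
A_CD = 252.4 mm².
σ_CD = N_CD/A_CD = -14000/252.4 = -55.47 MPa.

-55.5 MPa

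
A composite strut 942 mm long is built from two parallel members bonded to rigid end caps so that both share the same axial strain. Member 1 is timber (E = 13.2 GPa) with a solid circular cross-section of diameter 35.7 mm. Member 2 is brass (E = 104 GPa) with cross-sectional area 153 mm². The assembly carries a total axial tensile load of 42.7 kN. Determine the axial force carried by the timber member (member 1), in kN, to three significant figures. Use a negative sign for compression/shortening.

A_1 = 1001 mm².
Equal strain + equilibrium ⇒ each member carries load in proportion to AE: A₁E₁ = 13210000 N, A₂E₂ = 15910000 N, ΣAE = 29120000 N.
F₁ = P·A₁E₁/ΣAE = 42700·13210000/29120000 = 19370 N.

19.4 kN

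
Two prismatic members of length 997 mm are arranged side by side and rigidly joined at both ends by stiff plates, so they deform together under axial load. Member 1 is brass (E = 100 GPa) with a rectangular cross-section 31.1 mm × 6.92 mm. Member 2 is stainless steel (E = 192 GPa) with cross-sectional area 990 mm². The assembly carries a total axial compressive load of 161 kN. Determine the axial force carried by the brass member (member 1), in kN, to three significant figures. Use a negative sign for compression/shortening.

-16.4 kN

A_1 = 215.2 mm².
Equal strain + equilibrium ⇒ each member carries load in proportion to AE: A₁E₁ = 21520000 N, A₂E₂ = 190100000 N, ΣAE = 211600000 N.
F₁ = P·A₁E₁/ΣAE = -161000·21520000/211600000 = -16370 N.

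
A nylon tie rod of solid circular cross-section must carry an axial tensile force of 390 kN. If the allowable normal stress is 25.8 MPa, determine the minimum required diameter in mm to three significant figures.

139 mm

Required area A ≥ P/σ_allow = 390000/25.8 = 15120 mm².
For a solid circular section, d ≥ √(4A/π) = 138.7 mm.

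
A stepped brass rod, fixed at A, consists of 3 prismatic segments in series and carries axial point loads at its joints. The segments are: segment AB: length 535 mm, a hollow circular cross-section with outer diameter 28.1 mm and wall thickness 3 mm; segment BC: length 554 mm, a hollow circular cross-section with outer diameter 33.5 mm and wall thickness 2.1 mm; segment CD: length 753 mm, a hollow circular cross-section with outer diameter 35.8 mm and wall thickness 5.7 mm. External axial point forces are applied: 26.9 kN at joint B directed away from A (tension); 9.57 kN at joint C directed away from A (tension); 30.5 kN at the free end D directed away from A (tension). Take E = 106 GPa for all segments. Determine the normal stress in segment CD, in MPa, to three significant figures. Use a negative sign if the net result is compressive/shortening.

Internal axial forces (sectioning from the free end, tension +): N_CD = 30.5 kN, N_BC = 40.07 kN, N_AB = 66.97 kN.
A_CD = 539 mm².
σ_CD = N_CD/A_CD = 30500/539 = 56.59 MPa.

56.6 MPa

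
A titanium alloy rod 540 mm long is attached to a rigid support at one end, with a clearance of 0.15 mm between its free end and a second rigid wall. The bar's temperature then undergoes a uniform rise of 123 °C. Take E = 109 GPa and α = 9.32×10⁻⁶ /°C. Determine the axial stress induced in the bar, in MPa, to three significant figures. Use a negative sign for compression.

Free thermal expansion αLΔT = 9.32e-6 · 540 · 123 = 0.619 mm.
The walls engage after the gap closes; constrained expansion = 0.619 − 0.15 = 0.469 mm.
The walls impose strain ε = −(0.469)/540 = -8.6858e-04; σ = Eε = 109000 · -8.6858e-04 = -94.68 MPa.

-94.7 MPa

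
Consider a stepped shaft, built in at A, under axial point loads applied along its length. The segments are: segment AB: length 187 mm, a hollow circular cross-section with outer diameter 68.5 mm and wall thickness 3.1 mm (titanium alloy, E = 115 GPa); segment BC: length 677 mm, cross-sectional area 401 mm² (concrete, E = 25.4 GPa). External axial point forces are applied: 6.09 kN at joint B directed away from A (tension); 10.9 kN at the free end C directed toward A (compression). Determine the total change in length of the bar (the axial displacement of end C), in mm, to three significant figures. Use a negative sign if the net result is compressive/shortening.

Internal axial forces (sectioning from the free end, tension +): N_BC = -10.9 kN, N_AB = -4.81 kN.
A_AB = 636.9 mm².
δ_AB = -4810·187/(636.9·115000) = -0.01228 mm
δ_BC = -10900·677/(401·25400) = -0.7245 mm
δ = Σδ_i = -0.7368 mm.

-0.737 mm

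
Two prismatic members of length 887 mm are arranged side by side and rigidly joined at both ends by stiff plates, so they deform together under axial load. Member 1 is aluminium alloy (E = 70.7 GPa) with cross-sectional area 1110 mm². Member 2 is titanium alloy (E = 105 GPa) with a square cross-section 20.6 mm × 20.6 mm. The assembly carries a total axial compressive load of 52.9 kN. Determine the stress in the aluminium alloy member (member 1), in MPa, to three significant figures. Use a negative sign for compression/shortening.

-30.4 MPa

A_2 = 424.4 mm².
Equal strain + equilibrium ⇒ each member carries load in proportion to AE: A₁E₁ = 78480000 N, A₂E₂ = 44560000 N, ΣAE = 123000000 N.
σ₁ = P·E₁/ΣAE = -52900·70700/123000000 = -30.4 MPa.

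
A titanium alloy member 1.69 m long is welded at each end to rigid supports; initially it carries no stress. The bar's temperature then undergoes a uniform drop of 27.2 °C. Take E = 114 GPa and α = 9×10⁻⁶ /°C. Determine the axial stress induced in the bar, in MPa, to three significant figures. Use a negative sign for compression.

Free thermal expansion αLΔT = 9e-6 · 1690 · -27.2 = -0.4137 mm.
The walls impose strain ε = −(-0.4137)/1690 = 2.4480e-04; σ = Eε = 114000 · 2.4480e-04 = 27.91 MPa.

27.9 MPa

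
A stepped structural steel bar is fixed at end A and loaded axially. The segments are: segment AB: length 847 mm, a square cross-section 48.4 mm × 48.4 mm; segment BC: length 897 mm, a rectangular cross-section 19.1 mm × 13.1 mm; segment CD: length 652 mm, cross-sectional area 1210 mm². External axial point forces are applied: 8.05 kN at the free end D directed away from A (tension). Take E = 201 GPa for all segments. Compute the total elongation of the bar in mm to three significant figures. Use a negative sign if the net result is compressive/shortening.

Internal axial forces (sectioning from the free end, tension +): N_CD = 8.05 kN, N_BC = 8.05 kN, N_AB = 8.05 kN.
A_AB = 2343 mm².
A_BC = 250.2 mm².
δ_AB = 8050·847/(2343·201000) = 0.01448 mm
δ_BC = 8050·897/(250.2·201000) = 0.1436 mm
δ_CD = 8050·652/(1210·201000) = 0.02158 mm
δ = Σδ_i = 0.1796 mm.

0.180 mm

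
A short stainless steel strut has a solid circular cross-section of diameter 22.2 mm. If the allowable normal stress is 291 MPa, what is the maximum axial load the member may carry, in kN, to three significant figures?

A = 387.1 mm².
P_max = σ_allow · A = 291 · 387.1 = 112600 N = 112.6 kN.

113 kN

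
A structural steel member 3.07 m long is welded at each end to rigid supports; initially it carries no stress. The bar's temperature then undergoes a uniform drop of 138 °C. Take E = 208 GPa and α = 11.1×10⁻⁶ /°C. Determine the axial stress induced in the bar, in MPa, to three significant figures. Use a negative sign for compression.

Free thermal expansion αLΔT = 11.1e-6 · 3070 · -138 = -4.703 mm.
The walls impose strain ε = −(-4.703)/3070 = 1.5318e-03; σ = Eε = 208000 · 1.5318e-03 = 318.6 MPa.

319 MPa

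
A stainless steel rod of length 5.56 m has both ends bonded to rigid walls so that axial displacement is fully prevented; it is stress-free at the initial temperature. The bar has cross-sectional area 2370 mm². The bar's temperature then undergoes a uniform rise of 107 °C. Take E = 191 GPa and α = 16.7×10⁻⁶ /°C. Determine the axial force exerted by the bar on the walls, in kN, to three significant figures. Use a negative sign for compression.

Free thermal expansion αLΔT = 16.7e-6 · 5560 · 107 = 9.935 mm.
The walls impose strain ε = −(9.935)/5560 = -1.7869e-03; σ = Eε = 191000 · -1.7869e-03 = -341.3 MPa.
Wall reaction R = σ·A = -341.3·2370 = -808900 N = -808.9 kN.

-809 kN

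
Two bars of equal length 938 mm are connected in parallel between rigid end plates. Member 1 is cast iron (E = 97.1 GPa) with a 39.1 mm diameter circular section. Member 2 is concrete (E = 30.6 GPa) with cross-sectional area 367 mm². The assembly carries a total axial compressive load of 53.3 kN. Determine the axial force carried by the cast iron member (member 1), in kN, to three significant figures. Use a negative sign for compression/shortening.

A_1 = 1201 mm².
Equal strain + equilibrium ⇒ each member carries load in proportion to AE: A₁E₁ = 116600000 N, A₂E₂ = 11230000 N, ΣAE = 127800000 N.
F₁ = P·A₁E₁/ΣAE = -53300·116600000/127800000 = -48620 N.

-48.6 kN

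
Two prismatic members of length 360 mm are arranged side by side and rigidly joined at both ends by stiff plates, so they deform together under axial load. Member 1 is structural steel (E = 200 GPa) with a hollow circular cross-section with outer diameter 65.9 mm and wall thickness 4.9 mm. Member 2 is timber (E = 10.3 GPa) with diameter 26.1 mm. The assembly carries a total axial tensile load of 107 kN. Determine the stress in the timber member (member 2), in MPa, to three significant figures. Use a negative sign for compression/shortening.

5.70 MPa

A_1 = 939 mm².
A_2 = 535 mm².
Equal strain + equilibrium ⇒ each member carries load in proportion to AE: A₁E₁ = 187800000 N, A₂E₂ = 5511000 N, ΣAE = 193300000 N.
σ₂ = P·E₂/ΣAE = 107000·10300/193300000 = 5.701 MPa.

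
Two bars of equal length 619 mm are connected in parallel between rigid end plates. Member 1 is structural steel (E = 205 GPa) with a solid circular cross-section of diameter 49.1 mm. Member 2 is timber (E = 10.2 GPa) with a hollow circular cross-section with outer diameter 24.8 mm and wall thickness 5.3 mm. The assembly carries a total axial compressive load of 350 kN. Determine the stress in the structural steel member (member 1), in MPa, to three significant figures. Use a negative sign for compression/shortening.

-183 MPa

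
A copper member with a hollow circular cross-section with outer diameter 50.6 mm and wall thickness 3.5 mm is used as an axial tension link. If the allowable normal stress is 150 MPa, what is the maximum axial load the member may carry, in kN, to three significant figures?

77.7 kN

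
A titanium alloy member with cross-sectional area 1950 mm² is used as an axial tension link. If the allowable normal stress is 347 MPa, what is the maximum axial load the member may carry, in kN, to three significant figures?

677 kN

P_max = σ_allow · A = 347 · 1950 = 676600 N = 676.6 kN.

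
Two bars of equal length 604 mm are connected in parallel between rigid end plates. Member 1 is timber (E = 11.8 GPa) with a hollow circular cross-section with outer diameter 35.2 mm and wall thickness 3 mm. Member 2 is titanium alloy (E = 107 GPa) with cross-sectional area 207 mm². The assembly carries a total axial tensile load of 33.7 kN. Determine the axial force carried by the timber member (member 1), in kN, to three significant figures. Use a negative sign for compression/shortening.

A_1 = 303.5 mm².
Equal strain + equilibrium ⇒ each member carries load in proportion to AE: A₁E₁ = 3581000 N, A₂E₂ = 22150000 N, ΣAE = 25730000 N.
F₁ = P·A₁E₁/ΣAE = 33700·3581000/25730000 = 4690 N.

4.69 kN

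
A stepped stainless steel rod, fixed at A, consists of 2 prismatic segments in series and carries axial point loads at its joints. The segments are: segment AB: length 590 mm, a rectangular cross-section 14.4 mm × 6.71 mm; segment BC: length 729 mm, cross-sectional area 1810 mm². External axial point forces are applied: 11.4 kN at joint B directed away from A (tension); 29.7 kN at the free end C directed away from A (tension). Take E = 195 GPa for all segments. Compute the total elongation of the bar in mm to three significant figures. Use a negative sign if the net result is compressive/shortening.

1.35 mm

Internal axial forces (sectioning from the free end, tension +): N_BC = 29.7 kN, N_AB = 41.1 kN.
A_AB = 96.62 mm².
δ_AB = 41100·590/(96.62·195000) = 1.287 mm
δ_BC = 29700·729/(1810·195000) = 0.06134 mm
δ = Σδ_i = 1.348 mm.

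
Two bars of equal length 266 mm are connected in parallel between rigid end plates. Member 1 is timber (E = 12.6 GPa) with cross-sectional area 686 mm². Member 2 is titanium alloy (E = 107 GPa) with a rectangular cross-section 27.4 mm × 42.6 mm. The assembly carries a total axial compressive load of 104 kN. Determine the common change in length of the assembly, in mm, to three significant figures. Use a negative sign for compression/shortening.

-0.207 mm

A_2 = 1167 mm².
Equal strain + equilibrium ⇒ each member carries load in proportion to AE: A₁E₁ = 8644000 N, A₂E₂ = 124900000 N, ΣAE = 133500000 N.
δ = PL/ΣAE = -104000·266/133500000 = -0.2072 mm.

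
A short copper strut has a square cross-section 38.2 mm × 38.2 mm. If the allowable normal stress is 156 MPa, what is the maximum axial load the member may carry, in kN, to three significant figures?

228 kN

A = 1459 mm².
P_max = σ_allow · A = 156 · 1459 = 227600 N = 227.6 kN.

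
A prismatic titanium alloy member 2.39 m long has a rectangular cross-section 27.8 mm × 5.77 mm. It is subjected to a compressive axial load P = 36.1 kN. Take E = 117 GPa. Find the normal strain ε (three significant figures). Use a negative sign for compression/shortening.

A = 160.4 mm².
σ = N/A = -225.1 MPa; ε = σ/E = -225.1/117000 = -1.924e-03.

-0.00192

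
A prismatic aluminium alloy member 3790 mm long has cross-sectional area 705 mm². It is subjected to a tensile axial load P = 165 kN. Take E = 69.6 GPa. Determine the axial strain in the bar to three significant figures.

σ = N/A = 234 MPa; ε = σ/E = 234/69600 = 3.363e-03.

0.00336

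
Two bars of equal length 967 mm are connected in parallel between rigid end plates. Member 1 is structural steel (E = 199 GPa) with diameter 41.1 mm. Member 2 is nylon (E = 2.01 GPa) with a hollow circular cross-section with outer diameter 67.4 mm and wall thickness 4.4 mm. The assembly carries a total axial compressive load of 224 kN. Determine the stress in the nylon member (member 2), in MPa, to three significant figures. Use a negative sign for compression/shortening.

A_1 = 1327 mm².
A_2 = 870.8 mm².
Equal strain + equilibrium ⇒ each member carries load in proportion to AE: A₁E₁ = 264000000 N, A₂E₂ = 1750000 N, ΣAE = 265800000 N.
σ₂ = P·E₂/ΣAE = -224000·2010/265800000 = -1.694 MPa.

-1.69 MPa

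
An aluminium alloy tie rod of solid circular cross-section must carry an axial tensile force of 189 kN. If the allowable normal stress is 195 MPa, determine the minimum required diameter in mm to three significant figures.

Required area A ≥ P/σ_allow = 189000/195 = 969.2 mm².
For a solid circular section, d ≥ √(4A/π) = 35.13 mm.

35.1 mm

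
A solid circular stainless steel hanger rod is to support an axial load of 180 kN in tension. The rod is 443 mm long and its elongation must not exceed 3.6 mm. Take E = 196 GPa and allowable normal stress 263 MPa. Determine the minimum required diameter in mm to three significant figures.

Required area A ≥ P/σ_allow = 180000/263 = 684.4 mm².
For a solid circular section, d ≥ √(4A/π) = 29.52 mm.
Elongation limit: A ≥ PL/(Eδ_allow) = 180000·443/(196000·3.6) = 113 mm² ⇒ d ≥ 12 mm.
The stress limit governs.

29.5 mm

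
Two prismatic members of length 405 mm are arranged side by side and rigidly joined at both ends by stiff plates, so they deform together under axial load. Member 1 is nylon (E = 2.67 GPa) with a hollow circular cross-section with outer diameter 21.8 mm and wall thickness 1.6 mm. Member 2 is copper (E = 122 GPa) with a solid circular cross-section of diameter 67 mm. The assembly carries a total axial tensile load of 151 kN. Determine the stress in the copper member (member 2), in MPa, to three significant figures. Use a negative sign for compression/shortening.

42.8 MPa

A_1 = 101.5 mm².
A_2 = 3526 mm².
Equal strain + equilibrium ⇒ each member carries load in proportion to AE: A₁E₁ = 271100 N, A₂E₂ = 430100000 N, ΣAE = 430400000 N.
σ₂ = P·E₂/ΣAE = 151000·122000/430400000 = 42.8 MPa.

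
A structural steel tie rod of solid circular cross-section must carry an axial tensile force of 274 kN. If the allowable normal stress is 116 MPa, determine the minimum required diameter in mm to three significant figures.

54.8 mm

Required area A ≥ P/σ_allow = 274000/116 = 2362 mm².
For a solid circular section, d ≥ √(4A/π) = 54.84 mm.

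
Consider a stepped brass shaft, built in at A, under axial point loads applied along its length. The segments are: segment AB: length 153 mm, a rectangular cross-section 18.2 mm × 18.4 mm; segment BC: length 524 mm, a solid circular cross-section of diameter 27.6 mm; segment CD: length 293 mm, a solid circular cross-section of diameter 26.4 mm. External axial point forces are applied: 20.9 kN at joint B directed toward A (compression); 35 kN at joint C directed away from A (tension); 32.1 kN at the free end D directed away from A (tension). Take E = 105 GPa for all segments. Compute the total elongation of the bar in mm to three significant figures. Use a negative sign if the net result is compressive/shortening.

0.924 mm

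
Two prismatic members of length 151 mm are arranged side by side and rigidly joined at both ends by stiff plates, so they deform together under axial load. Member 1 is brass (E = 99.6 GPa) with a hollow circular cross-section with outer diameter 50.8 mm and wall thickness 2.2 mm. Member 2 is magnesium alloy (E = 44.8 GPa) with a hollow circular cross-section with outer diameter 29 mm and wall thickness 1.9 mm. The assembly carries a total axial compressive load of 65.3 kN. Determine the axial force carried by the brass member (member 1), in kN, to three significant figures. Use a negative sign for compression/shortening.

A_1 = 335.9 mm².
A_2 = 161.8 mm².
Equal strain + equilibrium ⇒ each member carries load in proportion to AE: A₁E₁ = 33460000 N, A₂E₂ = 7247000 N, ΣAE = 40700000 N.
F₁ = P·A₁E₁/ΣAE = -65300·33460000/40700000 = -53670 N.

-53.7 kN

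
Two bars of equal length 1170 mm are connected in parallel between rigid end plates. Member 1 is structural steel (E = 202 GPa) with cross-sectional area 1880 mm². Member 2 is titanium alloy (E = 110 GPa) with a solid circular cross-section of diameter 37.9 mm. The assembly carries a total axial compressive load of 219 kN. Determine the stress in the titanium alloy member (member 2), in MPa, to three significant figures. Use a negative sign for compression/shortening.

-47.8 MPa

A_2 = 1128 mm².
Equal strain + equilibrium ⇒ each member carries load in proportion to AE: A₁E₁ = 379800000 N, A₂E₂ = 124100000 N, ΣAE = 503900000 N.
σ₂ = P·E₂/ΣAE = -219000·110000/503900000 = -47.81 MPa.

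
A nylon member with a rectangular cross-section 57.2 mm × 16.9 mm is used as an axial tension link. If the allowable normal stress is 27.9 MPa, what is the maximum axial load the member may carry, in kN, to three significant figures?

27.0 kN

A = 966.7 mm².
P_max = σ_allow · A = 27.9 · 966.7 = 26970 N = 26.97 kN.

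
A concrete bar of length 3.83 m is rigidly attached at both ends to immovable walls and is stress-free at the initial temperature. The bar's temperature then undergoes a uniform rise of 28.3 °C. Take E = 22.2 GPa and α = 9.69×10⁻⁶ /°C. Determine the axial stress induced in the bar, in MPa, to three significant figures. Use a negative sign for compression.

-6.09 MPa

Free thermal expansion αLΔT = 9.69e-6 · 3830 · 28.3 = 1.05 mm.
The walls impose strain ε = −(1.05)/3830 = -2.7423e-04; σ = Eε = 22200 · -2.7423e-04 = -6.088 MPa.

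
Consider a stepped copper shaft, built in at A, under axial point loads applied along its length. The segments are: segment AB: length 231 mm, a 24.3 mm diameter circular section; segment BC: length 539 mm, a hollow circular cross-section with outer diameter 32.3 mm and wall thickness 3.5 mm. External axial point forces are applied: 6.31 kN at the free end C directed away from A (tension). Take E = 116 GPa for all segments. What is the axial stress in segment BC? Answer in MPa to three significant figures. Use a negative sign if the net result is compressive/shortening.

Internal axial forces (sectioning from the free end, tension +): N_BC = 6.31 kN, N_AB = 6.31 kN.
A_BC = 316.7 mm².
σ_BC = N_BC/A_BC = 6310/316.7 = 19.93 MPa.

19.9 MPa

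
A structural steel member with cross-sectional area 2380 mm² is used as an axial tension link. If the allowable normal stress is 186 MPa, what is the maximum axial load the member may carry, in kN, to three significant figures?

443 kN

P_max = σ_allow · A = 186 · 2380 = 442700 N = 442.7 kN.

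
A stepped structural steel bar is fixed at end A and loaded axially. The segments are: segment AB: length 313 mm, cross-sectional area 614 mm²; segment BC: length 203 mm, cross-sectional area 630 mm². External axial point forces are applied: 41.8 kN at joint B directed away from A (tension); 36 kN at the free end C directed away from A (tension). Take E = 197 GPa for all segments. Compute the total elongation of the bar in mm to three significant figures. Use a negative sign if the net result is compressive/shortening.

Internal axial forces (sectioning from the free end, tension +): N_BC = 36 kN, N_AB = 77.8 kN.
δ_AB = 77800·313/(614·197000) = 0.2013 mm
δ_BC = 36000·203/(630·197000) = 0.05888 mm
δ = Σδ_i = 0.2602 mm.

0.260 mm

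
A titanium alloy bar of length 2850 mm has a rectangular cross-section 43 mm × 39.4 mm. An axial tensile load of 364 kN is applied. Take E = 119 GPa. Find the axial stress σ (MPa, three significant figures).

A = 1694 mm².
σ = N/A = 364000/1694 = 214.9 MPa.

215 MPa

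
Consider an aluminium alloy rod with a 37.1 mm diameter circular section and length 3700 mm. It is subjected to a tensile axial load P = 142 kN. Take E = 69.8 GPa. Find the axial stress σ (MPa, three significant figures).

131 MPa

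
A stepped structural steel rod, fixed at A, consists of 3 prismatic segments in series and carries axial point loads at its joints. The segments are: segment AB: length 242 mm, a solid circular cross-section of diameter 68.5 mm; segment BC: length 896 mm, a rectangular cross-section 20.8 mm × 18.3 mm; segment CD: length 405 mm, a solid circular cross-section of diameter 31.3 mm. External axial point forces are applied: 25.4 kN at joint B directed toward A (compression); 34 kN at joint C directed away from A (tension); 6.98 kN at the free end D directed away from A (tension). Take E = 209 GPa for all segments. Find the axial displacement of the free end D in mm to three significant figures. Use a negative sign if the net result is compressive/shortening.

0.484 mm

Internal axial forces (sectioning from the free end, tension +): N_CD = 6.98 kN, N_BC = 40.98 kN, N_AB = 15.58 kN.
A_AB = 3685 mm².
A_BC = 380.6 mm².
A_CD = 769.4 mm².
δ_AB = 15580·242/(3685·209000) = 0.004895 mm
δ_BC = 40980·896/(380.6·209000) = 0.4616 mm
δ_CD = 6980·405/(769.4·209000) = 0.01758 mm
δ = Σδ_i = 0.484 mm.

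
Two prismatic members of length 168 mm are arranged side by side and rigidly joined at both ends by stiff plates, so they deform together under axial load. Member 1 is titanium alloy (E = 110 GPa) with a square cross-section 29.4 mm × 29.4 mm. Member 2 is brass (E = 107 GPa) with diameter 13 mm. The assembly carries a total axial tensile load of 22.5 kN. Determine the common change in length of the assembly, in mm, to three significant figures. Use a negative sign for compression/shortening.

0.0346 mm

A_1 = 864.4 mm².
A_2 = 132.7 mm².
Equal strain + equilibrium ⇒ each member carries load in proportion to AE: A₁E₁ = 95080000 N, A₂E₂ = 14200000 N, ΣAE = 109300000 N.
δ = PL/ΣAE = 22500·168/109300000 = 0.03459 mm.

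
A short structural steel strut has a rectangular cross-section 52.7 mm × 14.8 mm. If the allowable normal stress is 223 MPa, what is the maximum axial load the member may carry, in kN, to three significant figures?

174 kN

A = 780 mm².
P_max = σ_allow · A = 223 · 780 = 173900 N = 173.9 kN.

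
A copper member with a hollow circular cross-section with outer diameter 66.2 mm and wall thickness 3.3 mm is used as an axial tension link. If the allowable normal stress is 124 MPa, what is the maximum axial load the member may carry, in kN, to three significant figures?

A = 652.1 mm².
P_max = σ_allow · A = 124 · 652.1 = 80860 N = 80.86 kN.

80.9 kN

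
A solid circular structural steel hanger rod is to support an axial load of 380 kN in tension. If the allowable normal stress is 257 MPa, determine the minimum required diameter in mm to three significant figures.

Required area A ≥ P/σ_allow = 380000/257 = 1479 mm².
For a solid circular section, d ≥ √(4A/π) = 43.39 mm.

43.4 mm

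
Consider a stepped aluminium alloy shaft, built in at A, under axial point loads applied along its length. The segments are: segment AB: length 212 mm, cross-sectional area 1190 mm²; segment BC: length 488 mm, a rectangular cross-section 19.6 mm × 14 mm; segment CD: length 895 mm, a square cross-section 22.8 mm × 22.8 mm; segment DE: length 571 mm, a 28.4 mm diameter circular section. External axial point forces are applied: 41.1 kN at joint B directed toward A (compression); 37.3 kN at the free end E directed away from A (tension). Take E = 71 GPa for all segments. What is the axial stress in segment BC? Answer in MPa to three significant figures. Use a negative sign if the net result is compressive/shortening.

136 MPa

Internal axial forces (sectioning from the free end, tension +): N_DE = 37.3 kN, N_CD = 37.3 kN, N_BC = 37.3 kN, N_AB = -3.8 kN.
A_BC = 274.4 mm².
σ_BC = N_BC/A_BC = 37300/274.4 = 135.9 MPa.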